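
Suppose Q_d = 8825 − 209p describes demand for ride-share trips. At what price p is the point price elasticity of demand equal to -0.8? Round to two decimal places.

18.77

Ed = −209p/(8825 − 209p). Set this equal to -0.8:
209p = 0.8·(8825 − 209p) ⇒ 209p(1 + 0.8) = 0.8·8825
p = 0.8·8825 / (209·1.8) = 18.7666…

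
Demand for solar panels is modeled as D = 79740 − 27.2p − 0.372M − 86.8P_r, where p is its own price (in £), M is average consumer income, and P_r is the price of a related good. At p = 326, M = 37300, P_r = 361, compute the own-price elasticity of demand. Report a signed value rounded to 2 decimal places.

At the given values, D = 79740 − 27.2(326) − 0.372(37300) − 86.8(361) = 25662.4.
∂D/∂p = −27.2.
E = (-27.2) × (326/25662.4) = -0.3455…

-0.35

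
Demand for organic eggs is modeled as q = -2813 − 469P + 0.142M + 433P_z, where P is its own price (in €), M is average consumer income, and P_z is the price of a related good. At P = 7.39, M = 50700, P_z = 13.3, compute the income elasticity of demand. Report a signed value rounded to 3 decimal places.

1.078

At the given values, q = -2813 − 469(7.39) + 0.142(50700) + 433(13.3) = 6679.39.
∂q/∂M = 0.142.
E = (0.142) × (50700/6679.39) = 1.07785…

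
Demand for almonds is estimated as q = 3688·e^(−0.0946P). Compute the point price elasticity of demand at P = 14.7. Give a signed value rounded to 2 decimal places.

-1.39

dq/dP = −0.0946·q = -86.8447. At P = 14.7, q = 918.02.
Ed = (dq/dP)·(P/q) = (-86.8447) × (14.7/918.02) = -1.3906…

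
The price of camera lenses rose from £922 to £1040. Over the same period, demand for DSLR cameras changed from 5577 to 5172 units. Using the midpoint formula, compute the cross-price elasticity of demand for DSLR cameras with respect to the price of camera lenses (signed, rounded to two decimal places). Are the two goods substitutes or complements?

-0.63; complements

%ΔQ_{DSLR cameras} = (5172 − 5577)/avg = -405/5374.5 = -0.075355…
%ΔP_{camera lenses} = (1040 − 922)/avg = 118/981 = 0.120285…
E_cross = (-405/5374.5) / (118/981) = -0.6264…
E_cross < 0 ⇒ the goods are complements.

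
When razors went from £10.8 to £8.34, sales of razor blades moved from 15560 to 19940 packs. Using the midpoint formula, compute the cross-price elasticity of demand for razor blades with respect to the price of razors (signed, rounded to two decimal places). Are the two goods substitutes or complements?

-0.96; complements

%ΔQ_{razor blades} = (19940 − 15560)/avg = 4380/17750 = 0.246760…
%ΔP_{razors} = (8.34 − 10.8)/avg = -2.46/9.57 = -0.257053…
E_cross = (4380/17750) / (-2.46/9.57) = -0.9599…
E_cross < 0 ⇒ the goods are complements.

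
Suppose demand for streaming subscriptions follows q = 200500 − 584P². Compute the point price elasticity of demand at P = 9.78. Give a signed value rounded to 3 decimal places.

-0.772

dq/dP = −2·584·P = -11423.04. At P = 9.78, q = 144641.3344.
Ed = (dq/dP)·(P/q) = (-11423.04) × (9.78/144641.3344) = -0.77237…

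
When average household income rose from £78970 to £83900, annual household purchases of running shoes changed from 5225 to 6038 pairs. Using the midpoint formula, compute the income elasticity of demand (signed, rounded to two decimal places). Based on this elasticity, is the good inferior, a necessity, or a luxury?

%ΔQ = (6038 − 5225)/[( 5225 + 6038)/2] = 813/5631.5 = 0.144366…
%ΔIncome = (83900 − 78970)/[( 78970 + 83900)/2] = 4930/81435 = 0.060539…
E_income = (813/5631.5) / (4930/81435) = 2.3846…
E_income > 1 ⇒ normal good, luxury.

2.38; luxury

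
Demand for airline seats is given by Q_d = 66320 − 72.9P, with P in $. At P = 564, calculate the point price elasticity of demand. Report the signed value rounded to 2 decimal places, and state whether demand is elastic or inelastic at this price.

-1.63; elastic

dQ_d/dP = −72.9. At P = 564, Q_d = 66320 − 72.9(564) = 25204.4.
Ed = (dQ_d/dP)·(P/Q_d) = −72.9 × (564/25204.4) = -1.6312…
|Ed| = 1.63 > 1, so demand is elastic.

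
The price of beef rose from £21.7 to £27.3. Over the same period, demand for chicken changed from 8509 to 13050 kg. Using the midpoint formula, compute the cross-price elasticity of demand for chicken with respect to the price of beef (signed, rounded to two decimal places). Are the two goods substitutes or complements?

%ΔQ_{chicken} = (13050 − 8509)/avg = 4541/10779.5 = 0.421262…
%ΔP_{beef} = (27.3 − 21.7)/avg = 5.6/24.5 = 0.228571…
E_cross = (4541/10779.5) / (5.6/24.5) = 1.8430…
E_cross > 0 ⇒ the goods are substitutes.

1.84; substitutes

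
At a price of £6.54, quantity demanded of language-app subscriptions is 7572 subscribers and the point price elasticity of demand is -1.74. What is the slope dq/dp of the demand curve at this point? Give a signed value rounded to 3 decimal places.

Ed = (dq/dp)·(p/q) ⇒ dq/dp = Ed·q/p = (-1.74)·7572/6.54 = -2014.56880…

-2014.569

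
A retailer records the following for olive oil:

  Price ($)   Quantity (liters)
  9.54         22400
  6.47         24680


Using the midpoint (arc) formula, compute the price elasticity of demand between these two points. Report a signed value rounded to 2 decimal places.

-0.25

%ΔQ = (24680 − 22400) / [(22400 + 24680)/2] = 2280/23540 = 0.096856…
%ΔP = (6.47 − 9.54) / [(9.54 + 6.47)/2] = -3.07/8.005 = -0.383510…
Arc Ed = %ΔQ / %ΔP = (2280/23540) / (-3.07/8.005) = -0.2525…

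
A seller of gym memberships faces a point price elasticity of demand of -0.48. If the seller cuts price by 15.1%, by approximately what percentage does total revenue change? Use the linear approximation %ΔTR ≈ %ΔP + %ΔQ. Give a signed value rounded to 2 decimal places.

%ΔQ ≈ Ed × %ΔP = (-0.48) × (-15.1%) = +7.2480%
%ΔTR ≈ %ΔP + %ΔQ = (-15.1%) + (+7.2480%) = -7.8520%

-7.85%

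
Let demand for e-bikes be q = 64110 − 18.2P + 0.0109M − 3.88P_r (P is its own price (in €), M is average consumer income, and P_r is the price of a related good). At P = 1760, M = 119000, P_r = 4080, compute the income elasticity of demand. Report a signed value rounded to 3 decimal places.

At the given values, q = 64110 − 18.2(1760) + 0.0109(119000) − 3.88(4080) = 17544.7.
∂q/∂M = 0.0109.
E = (0.0109) × (119000/17544.7) = 0.07393…

0.074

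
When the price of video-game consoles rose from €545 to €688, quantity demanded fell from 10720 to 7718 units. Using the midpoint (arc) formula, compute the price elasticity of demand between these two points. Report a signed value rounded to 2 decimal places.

%ΔQ = (7718 − 10720) / [(10720 + 7718)/2] = -3002/9219 = -0.325631…
%ΔP = (688 − 545) / [(545 + 688)/2] = 143/616.5 = 0.231954…
Arc Ed = %ΔQ / %ΔP = (-3002/9219) / (143/616.5) = -1.4038…

-1.40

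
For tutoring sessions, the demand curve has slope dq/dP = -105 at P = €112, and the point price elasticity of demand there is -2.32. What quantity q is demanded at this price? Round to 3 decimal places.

5068.966

Ed = (dq/dP)·(P/q) ⇒ q = (dq/dP)·P/Ed = (-105)·112/(-2.32) = 5068.96551…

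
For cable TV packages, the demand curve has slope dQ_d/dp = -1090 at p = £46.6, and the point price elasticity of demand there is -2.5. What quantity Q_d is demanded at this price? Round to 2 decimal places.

20317.60

Ed = (dQ_d/dp)·(p/Q_d) ⇒ Q_d = (dQ_d/dp)·p/Ed = (-1090)·46.6/(-2.5) = 20317.6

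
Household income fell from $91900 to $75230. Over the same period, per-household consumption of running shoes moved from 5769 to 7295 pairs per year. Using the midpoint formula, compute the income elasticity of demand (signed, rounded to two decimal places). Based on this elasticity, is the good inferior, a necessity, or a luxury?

-1.17; inferior

%ΔQ = (7295 − 5769)/[( 5769 + 7295)/2] = 1526/6532 = 0.233619…
%ΔIncome = (75230 − 91900)/[( 91900 + 75230)/2] = -16670/83565 = -0.199485…
E_income = (1526/6532) / (-16670/83565) = -1.1711…
E_income < 0 ⇒ inferior good.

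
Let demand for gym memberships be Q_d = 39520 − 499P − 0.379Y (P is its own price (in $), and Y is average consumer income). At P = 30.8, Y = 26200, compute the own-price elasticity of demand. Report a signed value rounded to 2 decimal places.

At the given values, Q_d = 39520 − 499(30.8) − 0.379(26200) = 14221.
∂Q_d/∂P = −499.
E = (-499) × (30.8/14221) = -1.0807…

-1.08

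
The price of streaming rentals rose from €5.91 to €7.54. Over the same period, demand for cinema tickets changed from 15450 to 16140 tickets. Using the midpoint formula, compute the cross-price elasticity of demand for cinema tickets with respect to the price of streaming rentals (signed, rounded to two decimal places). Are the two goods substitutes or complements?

0.18; substitutes

%ΔQ_{cinema tickets} = (16140 − 15450)/avg = 690/15795 = 0.043684…
%ΔP_{streaming rentals} = (7.54 − 5.91)/avg = 1.63/6.725 = 0.242379…
E_cross = (690/15795) / (1.63/6.725) = 0.1802…
E_cross > 0 ⇒ the goods are substitutes.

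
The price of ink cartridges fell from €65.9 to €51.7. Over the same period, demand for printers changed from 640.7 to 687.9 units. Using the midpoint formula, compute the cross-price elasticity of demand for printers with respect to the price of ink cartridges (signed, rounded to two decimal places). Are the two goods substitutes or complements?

%ΔQ_{printers} = (687.9 − 640.7)/avg = 47.2/664.3 = 0.071052…
%ΔP_{ink cartridges} = (51.7 − 65.9)/avg = -14.2/58.8 = -0.241496…
E_cross = (47.2/664.3) / (-14.2/58.8) = -0.2942…
E_cross < 0 ⇒ the goods are complements.

-0.29; complements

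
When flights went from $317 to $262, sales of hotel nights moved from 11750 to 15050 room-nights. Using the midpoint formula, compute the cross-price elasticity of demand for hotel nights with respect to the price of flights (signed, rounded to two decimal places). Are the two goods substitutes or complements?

%ΔQ_{hotel nights} = (15050 − 11750)/avg = 3300/13400 = 0.246268…
%ΔP_{flights} = (262 − 317)/avg = -55/289.5 = -0.189982…
E_cross = (3300/13400) / (-55/289.5) = -1.2962…
E_cross < 0 ⇒ the goods are complements.

-1.30; complements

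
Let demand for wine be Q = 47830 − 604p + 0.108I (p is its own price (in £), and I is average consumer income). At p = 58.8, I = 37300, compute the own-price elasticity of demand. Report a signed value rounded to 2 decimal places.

At the given values, Q = 47830 − 604(58.8) + 0.108(37300) = 16343.2.
∂Q/∂p = −604.
E = (-604) × (58.8/16343.2) = -2.1730…

-2.17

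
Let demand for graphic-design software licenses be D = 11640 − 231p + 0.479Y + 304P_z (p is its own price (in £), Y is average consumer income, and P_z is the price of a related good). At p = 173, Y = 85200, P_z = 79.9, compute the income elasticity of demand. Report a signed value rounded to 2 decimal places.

At the given values, D = 11640 − 231(173) + 0.479(85200) + 304(79.9) = 36777.4.
∂D/∂Y = 0.479.
E = (0.479) × (85200/36777.4) = 1.1096…

1.11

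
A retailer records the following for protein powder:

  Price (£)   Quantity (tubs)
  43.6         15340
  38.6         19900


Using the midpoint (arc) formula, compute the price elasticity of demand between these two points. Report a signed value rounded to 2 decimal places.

-2.13

%ΔQ = (19900 − 15340) / [(15340 + 19900)/2] = 4560/17620 = 0.258796…
%ΔP = (38.6 − 43.6) / [(43.6 + 38.6)/2] = -5/41.1 = -0.121654…
Arc Ed = %ΔQ / %ΔP = (4560/17620) / (-5/41.1) = -2.1273…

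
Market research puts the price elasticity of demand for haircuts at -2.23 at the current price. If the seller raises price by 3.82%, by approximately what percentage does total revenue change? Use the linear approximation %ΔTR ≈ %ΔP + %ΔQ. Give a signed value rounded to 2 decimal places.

-4.70%

%ΔQ ≈ Ed × %ΔP = (-2.23) × (+3.82%) = -8.5186%
%ΔTR ≈ %ΔP + %ΔQ = (+3.82%) + (-8.5186%) = -4.6986%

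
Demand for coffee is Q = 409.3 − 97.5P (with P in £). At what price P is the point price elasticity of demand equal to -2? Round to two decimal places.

2.80

Ed = −97.5P/(409.3 − 97.5P). Set this equal to -2:
97.5P = 2·(409.3 − 97.5P) ⇒ 97.5P(1 + 2) = 2·409.3
P = 2·409.3 / (97.5·3) = 2.7986…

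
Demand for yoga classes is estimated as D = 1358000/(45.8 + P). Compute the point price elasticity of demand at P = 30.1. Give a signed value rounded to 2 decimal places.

dD/dP = −1358000/(45.8 + P)² = -235.731. At P = 30.1, D = 17892.
Ed = (dD/dP)·(P/D) = (-235.731) × (30.1/17892) = -0.3965…

-0.40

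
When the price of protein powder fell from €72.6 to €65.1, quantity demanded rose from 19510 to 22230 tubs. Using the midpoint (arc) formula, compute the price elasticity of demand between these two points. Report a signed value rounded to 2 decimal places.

-1.20

%ΔQ = (22230 − 19510) / [(19510 + 22230)/2] = 2720/20870 = 0.130330…
%ΔP = (65.1 − 72.6) / [(72.6 + 65.1)/2] = -7.5/68.85 = -0.108932…
Arc Ed = %ΔQ / %ΔP = (2720/20870) / (-7.5/68.85) = -1.1964…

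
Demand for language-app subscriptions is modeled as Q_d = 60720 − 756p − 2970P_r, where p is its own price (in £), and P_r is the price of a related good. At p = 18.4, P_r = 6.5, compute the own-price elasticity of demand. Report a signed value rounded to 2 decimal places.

At the given values, Q_d = 60720 − 756(18.4) − 2970(6.5) = 27504.6.
∂Q_d/∂p = −756.
E = (-756) × (18.4/27504.6) = -0.5057…

-0.51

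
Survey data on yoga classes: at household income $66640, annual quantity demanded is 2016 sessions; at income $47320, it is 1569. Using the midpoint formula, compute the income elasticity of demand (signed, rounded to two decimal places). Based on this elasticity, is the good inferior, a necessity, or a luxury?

%ΔQ = (1569 − 2016)/[( 2016 + 1569)/2] = -447/1792.5 = -0.249372…
%ΔIncome = (47320 − 66640)/[( 66640 + 47320)/2] = -19320/56980 = -0.339066…
E_income = (-447/1792.5) / (-19320/56980) = 0.7354…
0 < E_income < 1 ⇒ normal good, necessity.

0.74; necessity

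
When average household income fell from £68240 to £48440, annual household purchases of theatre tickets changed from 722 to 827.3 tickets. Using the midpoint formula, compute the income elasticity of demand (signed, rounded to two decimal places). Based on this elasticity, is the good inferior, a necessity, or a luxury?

%ΔQ = (827.3 − 722)/[( 722 + 827.3)/2] = 105.3/774.65 = 0.135932…
%ΔIncome = (48440 − 68240)/[( 68240 + 48440)/2] = -19800/58340 = -0.339389…
E_income = (105.3/774.65) / (-19800/58340) = -0.4005…
E_income < 0 ⇒ inferior good.

-0.40; inferior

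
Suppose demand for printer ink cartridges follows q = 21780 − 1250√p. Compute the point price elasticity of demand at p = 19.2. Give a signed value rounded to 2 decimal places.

-0.17

dq/dp = −1250/(2√p) = -142.636. At p = 19.2, q = 16302.8.
Ed = (dq/dp)·(p/q) = (-142.636) × (19.2/16302.8) = -0.1679…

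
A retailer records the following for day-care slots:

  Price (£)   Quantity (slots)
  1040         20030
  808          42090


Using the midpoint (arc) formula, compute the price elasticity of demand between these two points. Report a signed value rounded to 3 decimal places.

%ΔQ = (42090 − 20030) / [(20030 + 42090)/2] = 22060/31060 = 0.710238…
%ΔP = (808 − 1040) / [(1040 + 808)/2] = -232/924 = -0.251082…
Arc Ed = %ΔQ / %ΔP = (22060/31060) / (-232/924) = -2.82870…

-2.829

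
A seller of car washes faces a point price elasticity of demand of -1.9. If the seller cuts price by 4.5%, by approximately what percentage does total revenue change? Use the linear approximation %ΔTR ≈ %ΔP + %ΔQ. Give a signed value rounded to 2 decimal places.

%ΔQ ≈ Ed × %ΔP = (-1.9) × (-4.5%) = +8.5500%
%ΔTR ≈ %ΔP + %ΔQ = (-4.5%) + (+8.5500%) = +4.0500%

+4.05%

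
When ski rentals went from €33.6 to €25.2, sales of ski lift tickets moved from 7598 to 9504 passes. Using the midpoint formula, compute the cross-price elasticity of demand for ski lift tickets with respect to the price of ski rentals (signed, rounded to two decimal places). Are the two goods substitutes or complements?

-0.78; complements

%ΔQ_{ski lift tickets} = (9504 − 7598)/avg = 1906/8551 = 0.222897…
%ΔP_{ski rentals} = (25.2 − 33.6)/avg = -8.4/29.4 = -0.285714…
E_cross = (1906/8551) / (-8.4/29.4) = -0.7801…
E_cross < 0 ⇒ the goods are complements.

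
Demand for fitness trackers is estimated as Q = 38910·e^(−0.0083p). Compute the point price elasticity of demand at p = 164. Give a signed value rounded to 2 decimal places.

-1.36

dQ/dp = −0.0083·Q = -82.79. At p = 164, Q = 9974.69.
Ed = (dQ/dp)·(p/Q) = (-82.79) × (164/9974.69) = -1.3612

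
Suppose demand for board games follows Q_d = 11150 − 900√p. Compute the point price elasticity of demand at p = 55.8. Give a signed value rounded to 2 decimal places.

-0.76

dQ_d/dp = −900/(2√p) = -60.2414. At p = 55.8, Q_d = 4427.05.
Ed = (dQ_d/dp)·(p/Q_d) = (-60.2414) × (55.8/4427.05) = -0.7593…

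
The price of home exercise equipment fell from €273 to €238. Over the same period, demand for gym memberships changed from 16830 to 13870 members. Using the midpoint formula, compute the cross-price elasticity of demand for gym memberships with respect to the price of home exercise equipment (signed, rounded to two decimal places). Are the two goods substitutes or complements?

1.41; substitutes

%ΔQ_{gym memberships} = (13870 − 16830)/avg = -2960/15350 = -0.192833…
%ΔP_{home exercise equipment} = (238 − 273)/avg = -35/255.5 = -0.136986…
E_cross = (-2960/15350) / (-35/255.5) = 1.4076…
E_cross > 0 ⇒ the goods are substitutes.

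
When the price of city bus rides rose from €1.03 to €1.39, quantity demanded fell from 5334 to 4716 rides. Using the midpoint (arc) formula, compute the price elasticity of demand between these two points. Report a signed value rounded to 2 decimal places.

%ΔQ = (4716 − 5334) / [(5334 + 4716)/2] = -618/5025 = -0.122985…
%ΔP = (1.39 − 1.03) / [(1.03 + 1.39)/2] = 0.36/1.21 = 0.297520…
Arc Ed = %ΔQ / %ΔP = (-618/5025) / (0.36/1.21) = -0.4133…

-0.41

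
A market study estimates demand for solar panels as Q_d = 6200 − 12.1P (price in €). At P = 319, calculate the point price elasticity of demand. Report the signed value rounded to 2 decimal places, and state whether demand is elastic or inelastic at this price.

dQ_d/dP = −12.1. At P = 319, Q_d = 6200 − 12.1(319) = 2340.1.
Ed = (dQ_d/dP)·(P/Q_d) = −12.1 × (319/2340.1) = -1.6494…
|Ed| = 1.65 > 1, so demand is elastic.

-1.65; elastic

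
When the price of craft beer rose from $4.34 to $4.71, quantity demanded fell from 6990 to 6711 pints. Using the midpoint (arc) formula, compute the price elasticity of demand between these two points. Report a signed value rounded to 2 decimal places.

-0.50

%ΔQ = (6711 − 6990) / [(6990 + 6711)/2] = -279/6850.5 = -0.040726…
%ΔP = (4.71 − 4.34) / [(4.34 + 4.71)/2] = 0.37/4.525 = 0.081767…
Arc Ed = %ΔQ / %ΔP = (-279/6850.5) / (0.37/4.525) = -0.4980…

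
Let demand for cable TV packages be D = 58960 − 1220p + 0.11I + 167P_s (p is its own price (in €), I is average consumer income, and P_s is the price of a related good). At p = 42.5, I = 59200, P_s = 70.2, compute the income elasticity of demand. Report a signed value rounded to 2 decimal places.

At the given values, D = 58960 − 1220(42.5) + 0.11(59200) + 167(70.2) = 25345.4.
∂D/∂I = 0.11.
E = (0.11) × (59200/25345.4) = 0.2569…

0.26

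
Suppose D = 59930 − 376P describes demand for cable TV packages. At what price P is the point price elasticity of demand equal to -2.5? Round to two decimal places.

Ed = −376P/(59930 − 376P). Set this equal to -2.5:
376P = 2.5·(59930 − 376P) ⇒ 376P(1 + 2.5) = 2.5·59930
P = 2.5·59930 / (376·3.5) = 113.8487…

113.85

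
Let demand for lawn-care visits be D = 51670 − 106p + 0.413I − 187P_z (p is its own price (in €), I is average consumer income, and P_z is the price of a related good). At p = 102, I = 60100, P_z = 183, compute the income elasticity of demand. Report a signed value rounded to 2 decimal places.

At the given values, D = 51670 − 106(102) + 0.413(60100) − 187(183) = 31458.3.
∂D/∂I = 0.413.
E = (0.413) × (60100/31458.3) = 0.7890…

0.79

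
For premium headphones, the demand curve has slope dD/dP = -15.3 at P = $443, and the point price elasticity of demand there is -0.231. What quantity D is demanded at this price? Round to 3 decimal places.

29341.558

Ed = (dD/dP)·(P/D) ⇒ D = (dD/dP)·P/Ed = (-15.3)·443/(-0.231) = 29341.55844…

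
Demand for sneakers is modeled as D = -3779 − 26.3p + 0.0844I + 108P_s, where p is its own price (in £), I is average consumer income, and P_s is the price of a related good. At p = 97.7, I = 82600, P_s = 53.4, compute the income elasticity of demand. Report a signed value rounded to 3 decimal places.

At the given values, D = -3779 − 26.3(97.7) + 0.0844(82600) + 108(53.4) = 6390.13.
∂D/∂I = 0.0844.
E = (0.0844) × (82600/6390.13) = 1.09096…

1.091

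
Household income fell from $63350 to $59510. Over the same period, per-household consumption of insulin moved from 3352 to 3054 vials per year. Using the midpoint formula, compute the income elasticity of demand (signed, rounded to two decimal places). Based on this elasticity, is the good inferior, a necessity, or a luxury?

1.49; luxury

%ΔQ = (3054 − 3352)/[( 3352 + 3054)/2] = -298/3203 = -0.093037…
%ΔIncome = (59510 − 63350)/[( 63350 + 59510)/2] = -3840/61430 = -0.062510…
E_income = (-298/3203) / (-3840/61430) = 1.4883…
E_income > 1 ⇒ normal good, luxury.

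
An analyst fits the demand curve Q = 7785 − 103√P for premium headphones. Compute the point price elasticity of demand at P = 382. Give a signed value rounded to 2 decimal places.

-0.17

dQ/dP = −103/(2√P) = -2.63497. At P = 382, Q = 5771.88.
Ed = (dQ/dP)·(P/Q) = (-2.63497) × (382/5771.88) = -0.1743…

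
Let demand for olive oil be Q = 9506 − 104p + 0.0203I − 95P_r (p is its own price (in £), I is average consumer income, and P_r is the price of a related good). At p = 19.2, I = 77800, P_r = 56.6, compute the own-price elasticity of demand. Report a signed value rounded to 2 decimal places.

-0.54

At the given values, Q = 9506 − 104(19.2) + 0.0203(77800) − 95(56.6) = 3711.54.
∂Q/∂p = −104.
E = (-104) × (19.2/3711.54) = -0.5379…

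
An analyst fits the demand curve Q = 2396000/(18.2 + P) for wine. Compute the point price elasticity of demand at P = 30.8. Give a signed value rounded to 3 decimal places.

-0.629

dQ/dP = −2396000/(18.2 + P)² = -997.918. At P = 30.8, Q = 48898.
Ed = (dQ/dP)·(P/Q) = (-997.918) × (30.8/48898) = -0.62857…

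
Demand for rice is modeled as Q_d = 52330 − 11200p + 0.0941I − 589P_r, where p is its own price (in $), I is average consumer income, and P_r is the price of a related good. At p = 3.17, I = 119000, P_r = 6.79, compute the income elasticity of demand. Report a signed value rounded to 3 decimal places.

At the given values, Q_d = 52330 − 11200(3.17) + 0.0941(119000) − 589(6.79) = 24024.59.
∂Q_d/∂I = 0.0941.
E = (0.0941) × (119000/24024.59) = 0.46610…

0.466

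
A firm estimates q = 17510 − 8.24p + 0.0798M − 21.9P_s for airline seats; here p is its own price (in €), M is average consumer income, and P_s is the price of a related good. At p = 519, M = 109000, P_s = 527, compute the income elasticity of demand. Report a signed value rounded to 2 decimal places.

0.84

At the given values, q = 17510 − 8.24(519) + 0.0798(109000) − 21.9(527) = 10390.34.
∂q/∂M = 0.0798.
E = (0.0798) × (109000/10390.34) = 0.8371…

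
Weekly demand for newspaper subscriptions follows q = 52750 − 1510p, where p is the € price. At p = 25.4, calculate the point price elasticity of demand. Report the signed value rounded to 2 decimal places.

dq/dp = −1510. At p = 25.4, q = 52750 − 1510(25.4) = 14396.
Ed = (dq/dp)·(p/q) = −1510 × (25.4/14396) = -2.6642…

-2.66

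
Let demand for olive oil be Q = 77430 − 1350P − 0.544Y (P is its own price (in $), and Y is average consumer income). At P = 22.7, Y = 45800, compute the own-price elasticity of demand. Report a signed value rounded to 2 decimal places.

-1.40

At the given values, Q = 77430 − 1350(22.7) − 0.544(45800) = 21869.8.
∂Q/∂P = −1350.
E = (-1350) × (22.7/21869.8) = -1.4012…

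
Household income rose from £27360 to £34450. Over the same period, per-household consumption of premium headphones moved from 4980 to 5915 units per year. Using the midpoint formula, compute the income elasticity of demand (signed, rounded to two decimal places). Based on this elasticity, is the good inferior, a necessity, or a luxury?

%ΔQ = (5915 − 4980)/[( 4980 + 5915)/2] = 935/5447.5 = 0.171638…
%ΔIncome = (34450 − 27360)/[( 27360 + 34450)/2] = 7090/30905 = 0.229412…
E_income = (935/5447.5) / (7090/30905) = 0.7481…
0 < E_income < 1 ⇒ normal good, necessity.

0.75; necessity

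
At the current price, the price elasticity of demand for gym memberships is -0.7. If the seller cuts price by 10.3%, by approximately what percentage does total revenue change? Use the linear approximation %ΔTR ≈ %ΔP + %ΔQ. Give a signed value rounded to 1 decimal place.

-3.1%

%ΔQ ≈ Ed × %ΔP = (-0.7) × (-10.3%) = +7.2100%
%ΔTR ≈ %ΔP + %ΔQ = (-10.3%) + (+7.2100%) = -3.0900%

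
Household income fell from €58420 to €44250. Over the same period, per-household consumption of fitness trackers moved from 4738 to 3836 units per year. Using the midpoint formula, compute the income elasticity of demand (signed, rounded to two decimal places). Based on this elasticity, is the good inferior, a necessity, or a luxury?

%ΔQ = (3836 − 4738)/[( 4738 + 3836)/2] = -902/4287 = -0.210403…
%ΔIncome = (44250 − 58420)/[( 58420 + 44250)/2] = -14170/51335 = -0.276029…
E_income = (-902/4287) / (-14170/51335) = 0.7622…
0 < E_income < 1 ⇒ normal good, necessity.

0.76; necessity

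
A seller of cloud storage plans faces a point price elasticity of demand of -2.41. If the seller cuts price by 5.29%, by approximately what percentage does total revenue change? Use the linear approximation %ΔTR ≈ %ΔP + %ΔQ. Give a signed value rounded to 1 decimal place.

+7.5%

%ΔQ ≈ Ed × %ΔP = (-2.41) × (-5.29%) = +12.7489%
%ΔTR ≈ %ΔP + %ΔQ = (-5.29%) + (+12.7489%) = +7.4589%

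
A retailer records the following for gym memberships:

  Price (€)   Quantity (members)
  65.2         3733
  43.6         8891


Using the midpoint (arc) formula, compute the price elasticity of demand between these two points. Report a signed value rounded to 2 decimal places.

-2.06

%ΔQ = (8891 − 3733) / [(3733 + 8891)/2] = 5158/6312 = 0.817173…
%ΔP = (43.6 − 65.2) / [(65.2 + 43.6)/2] = -21.6/54.4 = -0.397058…
Arc Ed = %ΔQ / %ΔP = (5158/6312) / (-21.6/54.4) = -2.0580…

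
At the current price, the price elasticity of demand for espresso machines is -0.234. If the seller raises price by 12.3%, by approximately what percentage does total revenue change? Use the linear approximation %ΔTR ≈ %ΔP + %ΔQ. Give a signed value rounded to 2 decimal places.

%ΔQ ≈ Ed × %ΔP = (-0.234) × (+12.3%) = -2.8782%
%ΔTR ≈ %ΔP + %ΔQ = (+12.3%) + (-2.8782%) = +9.4218%

+9.42%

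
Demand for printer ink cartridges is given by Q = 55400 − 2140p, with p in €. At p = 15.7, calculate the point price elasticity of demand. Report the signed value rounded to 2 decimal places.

-1.54

dQ/dp = −2140. At p = 15.7, Q = 55400 − 2140(15.7) = 21802.
Ed = (dQ/dp)·(p/Q) = −2140 × (15.7/21802) = -1.5410…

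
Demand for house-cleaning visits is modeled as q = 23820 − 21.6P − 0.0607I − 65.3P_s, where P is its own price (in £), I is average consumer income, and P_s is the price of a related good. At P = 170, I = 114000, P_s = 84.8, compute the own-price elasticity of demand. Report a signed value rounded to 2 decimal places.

-0.48

At the given values, q = 23820 − 21.6(170) − 0.0607(114000) − 65.3(84.8) = 7690.76.
∂q/∂P = −21.6.
E = (-21.6) × (170/7690.76) = -0.4774…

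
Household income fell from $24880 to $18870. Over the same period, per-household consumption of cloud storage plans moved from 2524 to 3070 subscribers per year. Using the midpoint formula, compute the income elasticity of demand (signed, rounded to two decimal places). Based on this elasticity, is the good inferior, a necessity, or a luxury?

%ΔQ = (3070 − 2524)/[( 2524 + 3070)/2] = 546/2797 = 0.195209…
%ΔIncome = (18870 − 24880)/[( 24880 + 18870)/2] = -6010/21875 = -0.274742…
E_income = (546/2797) / (-6010/21875) = -0.7105…
E_income < 0 ⇒ inferior good.

-0.71; inferior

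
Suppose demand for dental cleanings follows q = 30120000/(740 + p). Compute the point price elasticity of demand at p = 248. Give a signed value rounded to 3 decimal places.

dq/dp = −30120000/(740 + p)² = -30.8561. At p = 248, q = 30485.8.
Ed = (dq/dp)·(p/q) = (-30.8561) × (248/30485.8) = -0.25101…

-0.251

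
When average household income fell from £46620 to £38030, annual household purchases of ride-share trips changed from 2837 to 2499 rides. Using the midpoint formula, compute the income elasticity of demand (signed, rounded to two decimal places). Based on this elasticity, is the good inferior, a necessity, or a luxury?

0.62; necessity

%ΔQ = (2499 − 2837)/[( 2837 + 2499)/2] = -338/2668 = -0.126686…
%ΔIncome = (38030 − 46620)/[( 46620 + 38030)/2] = -8590/42325 = -0.202953…
E_income = (-338/2668) / (-8590/42325) = 0.6242…
0 < E_income < 1 ⇒ normal good, necessity.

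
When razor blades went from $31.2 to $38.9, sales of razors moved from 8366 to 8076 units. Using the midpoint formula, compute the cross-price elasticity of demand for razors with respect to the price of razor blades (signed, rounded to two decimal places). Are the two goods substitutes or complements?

%ΔQ_{razors} = (8076 − 8366)/avg = -290/8221 = -0.035275…
%ΔP_{razor blades} = (38.9 − 31.2)/avg = 7.7/35.05 = 0.219686…
E_cross = (-290/8221) / (7.7/35.05) = -0.1605…
E_cross < 0 ⇒ the goods are complements.

-0.16; complements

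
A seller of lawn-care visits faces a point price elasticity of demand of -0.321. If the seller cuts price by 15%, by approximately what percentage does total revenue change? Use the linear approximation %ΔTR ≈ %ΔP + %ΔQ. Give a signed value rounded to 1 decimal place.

%ΔQ ≈ Ed × %ΔP = (-0.321) × (-15%) = +4.8150%
%ΔTR ≈ %ΔP + %ΔQ = (-15%) + (+4.8150%) = -10.1850%

-10.2%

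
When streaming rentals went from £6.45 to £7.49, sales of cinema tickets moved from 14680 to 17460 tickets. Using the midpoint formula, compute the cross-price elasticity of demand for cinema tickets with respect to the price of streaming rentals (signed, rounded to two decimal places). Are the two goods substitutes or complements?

1.16; substitutes

%ΔQ_{cinema tickets} = (17460 − 14680)/avg = 2780/16070 = 0.172993…
%ΔP_{streaming rentals} = (7.49 − 6.45)/avg = 1.04/6.97 = 0.149210…
E_cross = (2780/16070) / (1.04/6.97) = 1.1593…
E_cross > 0 ⇒ the goods are substitutes.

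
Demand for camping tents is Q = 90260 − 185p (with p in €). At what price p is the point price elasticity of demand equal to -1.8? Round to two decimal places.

313.64

Ed = −185p/(90260 − 185p). Set this equal to -1.8:
185p = 1.8·(90260 − 185p) ⇒ 185p(1 + 1.8) = 1.8·90260
p = 1.8·90260 / (185·2.8) = 313.6447…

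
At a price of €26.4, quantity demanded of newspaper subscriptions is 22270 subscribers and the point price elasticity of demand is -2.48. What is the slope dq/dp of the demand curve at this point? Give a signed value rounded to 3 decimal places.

Ed = (dq/dp)·(p/q) ⇒ dq/dp = Ed·q/p = (-2.48)·22270/26.4 = -2092.03030…

-2092.030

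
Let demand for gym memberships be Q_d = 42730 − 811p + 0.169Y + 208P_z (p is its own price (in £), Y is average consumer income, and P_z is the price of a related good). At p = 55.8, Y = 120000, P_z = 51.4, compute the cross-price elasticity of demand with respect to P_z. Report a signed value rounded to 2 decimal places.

0.38

At the given values, Q_d = 42730 − 811(55.8) + 0.169(120000) + 208(51.4) = 28447.4.
∂Q_d/∂P_z = 208.
E = (208) × (51.4/28447.4) = 0.3758…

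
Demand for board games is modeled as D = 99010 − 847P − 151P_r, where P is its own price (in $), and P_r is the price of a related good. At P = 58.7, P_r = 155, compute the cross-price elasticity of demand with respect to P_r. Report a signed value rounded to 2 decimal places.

-0.90

At the given values, D = 99010 − 847(58.7) − 151(155) = 25886.1.
∂D/∂P_r = -151.
E = (-151) × (155/25886.1) = -0.9041…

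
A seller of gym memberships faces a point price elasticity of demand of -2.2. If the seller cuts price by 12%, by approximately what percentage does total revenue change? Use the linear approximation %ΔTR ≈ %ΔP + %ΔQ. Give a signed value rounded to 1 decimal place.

+14.4%

%ΔQ ≈ Ed × %ΔP = (-2.2) × (-12%) = +26.4000%
%ΔTR ≈ %ΔP + %ΔQ = (-12%) + (+26.4000%) = +14.4000%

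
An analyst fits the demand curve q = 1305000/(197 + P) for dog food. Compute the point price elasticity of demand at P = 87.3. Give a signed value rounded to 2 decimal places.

-0.31

dq/dP = −1305000/(197 + P)² = -16.1457. At P = 87.3, q = 4590.22.
Ed = (dq/dP)·(P/q) = (-16.1457) × (87.3/4590.22) = -0.3070…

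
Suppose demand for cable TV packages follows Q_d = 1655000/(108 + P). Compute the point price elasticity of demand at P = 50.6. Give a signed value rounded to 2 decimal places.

-0.32

dQ_d/dP = −1655000/(108 + P)² = -65.7948. At P = 50.6, Q_d = 10435.1.
Ed = (dQ_d/dP)·(P/Q_d) = (-65.7948) × (50.6/10435.1) = -0.3190…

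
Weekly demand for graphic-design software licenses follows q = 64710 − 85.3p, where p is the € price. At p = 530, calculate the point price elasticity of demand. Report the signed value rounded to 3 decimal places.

-2.318

dq/dp = −85.3. At p = 530, q = 64710 − 85.3(530) = 19501.
Ed = (dq/dp)·(p/q) = −85.3 × (530/19501) = -2.31829…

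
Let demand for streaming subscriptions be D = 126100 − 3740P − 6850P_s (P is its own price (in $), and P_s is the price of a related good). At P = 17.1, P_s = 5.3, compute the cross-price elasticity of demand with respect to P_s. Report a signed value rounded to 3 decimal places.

-1.405

At the given values, D = 126100 − 3740(17.1) − 6850(5.3) = 25841.
∂D/∂P_s = -6850.
E = (-6850) × (5.3/25841) = -1.40493…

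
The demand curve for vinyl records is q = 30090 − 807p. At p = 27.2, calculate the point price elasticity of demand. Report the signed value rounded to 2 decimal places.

dq/dp = −807. At p = 27.2, q = 30090 − 807(27.2) = 8139.6.
Ed = (dq/dp)·(p/q) = −807 × (27.2/8139.6) = -2.6967…

-2.70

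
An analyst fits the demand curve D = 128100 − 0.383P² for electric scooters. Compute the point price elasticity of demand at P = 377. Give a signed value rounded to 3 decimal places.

-1.478

dD/dP = −2·0.383·P = -288.782. At P = 377, D = 73664.593.
Ed = (dD/dP)·(P/D) = (-288.782) × (377/73664.593) = -1.47792…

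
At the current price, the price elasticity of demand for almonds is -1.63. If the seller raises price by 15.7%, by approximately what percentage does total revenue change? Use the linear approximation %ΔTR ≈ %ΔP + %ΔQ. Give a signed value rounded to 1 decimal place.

-9.9%

%ΔQ ≈ Ed × %ΔP = (-1.63) × (+15.7%) = -25.5910%
%ΔTR ≈ %ΔP + %ΔQ = (+15.7%) + (-25.5910%) = -9.8910%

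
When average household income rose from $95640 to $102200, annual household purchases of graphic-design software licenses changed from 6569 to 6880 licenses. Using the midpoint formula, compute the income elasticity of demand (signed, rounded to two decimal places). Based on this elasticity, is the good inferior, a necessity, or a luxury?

0.70; necessity

%ΔQ = (6880 − 6569)/[( 6569 + 6880)/2] = 311/6724.5 = 0.046248…
%ΔIncome = (102200 − 95640)/[( 95640 + 102200)/2] = 6560/98920 = 0.066316…
E_income = (311/6724.5) / (6560/98920) = 0.6973…
0 < E_income < 1 ⇒ normal good, necessity.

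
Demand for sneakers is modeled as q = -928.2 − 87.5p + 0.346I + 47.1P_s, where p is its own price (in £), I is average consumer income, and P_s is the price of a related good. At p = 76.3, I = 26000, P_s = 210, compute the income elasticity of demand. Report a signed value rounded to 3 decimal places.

0.797

At the given values, q = -928.2 − 87.5(76.3) + 0.346(26000) + 47.1(210) = 11282.55.
∂q/∂I = 0.346.
E = (0.346) × (26000/11282.55) = 0.79733…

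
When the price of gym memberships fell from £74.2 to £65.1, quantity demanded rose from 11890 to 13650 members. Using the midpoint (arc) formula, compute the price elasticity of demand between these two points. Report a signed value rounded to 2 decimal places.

-1.05

%ΔQ = (13650 − 11890) / [(11890 + 13650)/2] = 1760/12770 = 0.137823…
%ΔP = (65.1 − 74.2) / [(74.2 + 65.1)/2] = -9.1/69.65 = -0.130653…
Arc Ed = %ΔQ / %ΔP = (1760/12770) / (-9.1/69.65) = -1.0548…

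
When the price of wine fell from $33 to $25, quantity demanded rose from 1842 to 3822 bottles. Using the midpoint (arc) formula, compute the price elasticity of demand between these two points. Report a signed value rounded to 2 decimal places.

-2.53

%ΔQ = (3822 − 1842) / [(1842 + 3822)/2] = 1980/2832 = 0.699152…
%ΔP = (25 − 33) / [(33 + 25)/2] = -8/29 = -0.275862…
Arc Ed = %ΔQ / %ΔP = (1980/2832) / (-8/29) = -2.5344…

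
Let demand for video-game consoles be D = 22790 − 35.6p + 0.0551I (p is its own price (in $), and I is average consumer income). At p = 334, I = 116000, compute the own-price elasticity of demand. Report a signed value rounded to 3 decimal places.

At the given values, D = 22790 − 35.6(334) + 0.0551(116000) = 17291.2.
∂D/∂p = −35.6.
E = (-35.6) × (334/17291.2) = -0.68765…

-0.688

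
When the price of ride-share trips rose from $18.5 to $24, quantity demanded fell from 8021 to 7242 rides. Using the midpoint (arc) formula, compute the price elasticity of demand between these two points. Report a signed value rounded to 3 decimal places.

-0.394

%ΔQ = (7242 − 8021) / [(8021 + 7242)/2] = -779/7631.5 = -0.102076…
%ΔP = (24 − 18.5) / [(18.5 + 24)/2] = 5.5/21.25 = 0.258823…
Arc Ed = %ΔQ / %ΔP = (-779/7631.5) / (5.5/21.25) = -0.39438…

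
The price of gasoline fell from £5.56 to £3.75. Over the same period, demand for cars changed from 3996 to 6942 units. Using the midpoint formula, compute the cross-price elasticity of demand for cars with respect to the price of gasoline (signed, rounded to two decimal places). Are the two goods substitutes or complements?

-1.39; complements

%ΔQ_{cars} = (6942 − 3996)/avg = 2946/5469 = 0.538672…
%ΔP_{gasoline} = (3.75 − 5.56)/avg = -1.81/4.655 = -0.388829…
E_cross = (2946/5469) / (-1.81/4.655) = -1.3853…
E_cross < 0 ⇒ the goods are complements.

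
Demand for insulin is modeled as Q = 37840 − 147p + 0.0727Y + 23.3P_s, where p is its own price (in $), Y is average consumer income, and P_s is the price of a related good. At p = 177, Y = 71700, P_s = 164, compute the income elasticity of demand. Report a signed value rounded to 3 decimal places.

At the given values, Q = 37840 − 147(177) + 0.0727(71700) + 23.3(164) = 20854.79.
∂Q/∂Y = 0.0727.
E = (0.0727) × (71700/20854.79) = 0.24994…

0.250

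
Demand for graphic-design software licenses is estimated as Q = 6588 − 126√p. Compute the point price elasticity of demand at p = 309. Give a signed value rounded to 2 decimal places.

-0.25

dQ/dp = −126/(2√p) = -3.58394. At p = 309, Q = 4373.12.
Ed = (dQ/dp)·(p/Q) = (-3.58394) × (309/4373.12) = -0.2532…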